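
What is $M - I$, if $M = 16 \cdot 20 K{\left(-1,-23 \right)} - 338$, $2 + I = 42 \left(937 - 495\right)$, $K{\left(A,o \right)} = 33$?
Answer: $-8340$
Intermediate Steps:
$I = 18562$ ($I = -2 + 42 \left(937 - 495\right) = -2 + 42 \cdot 442 = -2 + 18564 = 18562$)
$M = 10222$ ($M = 16 \cdot 20 \cdot 33 - 338 = 320 \cdot 33 - 338 = 10560 - 338 = 10222$)
$M - I = 10222 - 18562 = -8340$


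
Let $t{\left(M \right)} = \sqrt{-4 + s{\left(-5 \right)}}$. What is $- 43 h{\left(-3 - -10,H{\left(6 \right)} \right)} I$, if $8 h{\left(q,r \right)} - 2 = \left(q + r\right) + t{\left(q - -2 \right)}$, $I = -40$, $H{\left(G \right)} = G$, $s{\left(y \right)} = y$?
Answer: $3225 + 645 i \approx 3225.0 + 645.0 i$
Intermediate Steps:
$t{\left(M \right)} = 3 i$ ($t{\left(M \right)} = \sqrt{-4 - 5} = \sqrt{-9} = 3 i$)
$h{\left(q,r \right)} = \frac{1}{4} + \frac{q}{8} + \frac{r}{8} + \frac{3 i}{8}$ ($h{\left(q,r \right)} = \frac{1}{4} + \frac{\left(q + r\right) + 3 i}{8} = \frac{1}{4} + \frac{q + r + 3 i}{8} = \frac{1}{4} + \left(\frac{q}{8} + \frac{r}{8} + \frac{3 i}{8}\right) = \frac{1}{4} + \frac{q}{8} + \frac{r}{8} + \frac{3 i}{8}$)
$- 43 h{\left(-3 - -10,H{\left(6 \right)} \right)} I = - 43 \left(\frac{1}{4} + \frac{-3 - -10}{8} + \frac{1}{8} \cdot 6 + \frac{3 i}{8}\right) \left(-40\right) = - 43 \left(\frac{1}{4} + \frac{-3 + 10}{8} + \frac{3}{4} + \frac{3 i}{8}\right) \left(-40\right) = - 43 \left(\frac{1}{4} + \frac{1}{8} \cdot 7 + \frac{3}{4} + \frac{3 i}{8}\right) \left(-40\right) = - 43 \left(\frac{1}{4} + \frac{7}{8} + \frac{3}{4} + \frac{3 i}{8}\right) \left(-40\right) = - 43 \left(\frac{15}{8} + \frac{3 i}{8}\right) \left(-40\right) = \left(- \frac{645}{8} - \frac{129 i}{8}\right) \left(-40\right) = 3225 + 645 i$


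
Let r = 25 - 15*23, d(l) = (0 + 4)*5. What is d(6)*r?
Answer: -6400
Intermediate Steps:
d(l) = 20 (d(l) = 4*5 = 20)
r = -320 (r = 25 - 345 = -320)
d(6)*r = 20*(-320) = -6400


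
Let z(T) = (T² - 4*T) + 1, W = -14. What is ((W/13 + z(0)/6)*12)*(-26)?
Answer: 284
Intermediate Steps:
z(T) = 1 + T² - 4*T
((W/13 + z(0)/6)*12)*(-26) = ((-14/13 + (1 + 0² - 4*0)/6)*12)*(-26) = ((-14*1/13 + (1 + 0 + 0)*(⅙))*12)*(-26) = ((-14/13 + 1*(⅙))*12)*(-26) = ((-14/13 + ⅙)*12)*(-26) = -71/78*12*(-26) = -142/13*(-26) = 284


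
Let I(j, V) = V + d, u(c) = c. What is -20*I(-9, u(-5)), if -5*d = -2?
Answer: 92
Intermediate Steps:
d = ⅖ (d = -⅕*(-2) = ⅖ ≈ 0.40000)
I(j, V) = ⅖ + V (I(j, V) = V + ⅖ = ⅖ + V)
-20*I(-9, u(-5)) = -20*(⅖ - 5) = -20*(-23/5) = 92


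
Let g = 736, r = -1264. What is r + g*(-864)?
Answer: -637168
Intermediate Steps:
r + g*(-864) = -1264 + 736*(-864) = -1264 - 635904 = -637168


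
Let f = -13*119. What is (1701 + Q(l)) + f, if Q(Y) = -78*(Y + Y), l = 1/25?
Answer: 3694/25 ≈ 147.76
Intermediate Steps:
f = -1547
l = 1/25 ≈ 0.040000
Q(Y) = -156*Y
(1701 + Q(l)) + f = (1701 - 156*1/25) - 1547 = (1701 - 156/25) - 1547 = 42369/25 - 1547 = 3694/25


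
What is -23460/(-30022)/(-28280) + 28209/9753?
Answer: 23480232653/8118150124 ≈ 2.8923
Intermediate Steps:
-23460/(-30022)/(-28280) + 28209/9753 = -23460*(-1/30022)*(-1/28280) + 28209*(1/9753) = (690/883)*(-1/28280) + 9403/3251 = -69/2497124 + 9403/3251 = 23480232653/8118150124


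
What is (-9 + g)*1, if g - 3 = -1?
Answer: -7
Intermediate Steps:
g = 2 (g = 3 - 1 = 2)
(-9 + g)*1 = (-9 + 2)*1 = -7*1 = -7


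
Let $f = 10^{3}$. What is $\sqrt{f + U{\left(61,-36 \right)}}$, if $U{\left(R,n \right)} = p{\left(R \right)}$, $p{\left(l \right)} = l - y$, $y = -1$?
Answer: $3 \sqrt{118} \approx 32.588$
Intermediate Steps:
$p{\left(l \right)} = 1 + l$ ($p{\left(l \right)} = l - -1 = l + 1 = 1 + l$)
$U{\left(R,n \right)} = 1 + R$
$f = 1000$
$\sqrt{f + U{\left(61,-36 \right)}} = \sqrt{1000 + \left(1 + 61\right)} = \sqrt{1000 + 62} = \sqrt{1062} = 3 \sqrt{118}$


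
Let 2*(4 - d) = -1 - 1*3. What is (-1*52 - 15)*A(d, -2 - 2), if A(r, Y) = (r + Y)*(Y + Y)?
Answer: 1072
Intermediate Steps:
d = 6 (d = 4 - (-1 - 1*3)/2 = 4 - (-1 - 3)/2 = 4 - 1/2*(-4) = 4 + 2 = 6)
A(r, Y) = 2*Y*(Y + r) (A(r, Y) = (Y + r)*(2*Y) = 2*Y*(Y + r))
(-1*52 - 15)*A(d, -2 - 2) = (-1*52 - 15)*(2*(-2 - 2)*((-2 - 2) + 6)) = (-52 - 15)*(2*(-4)*(-4 + 6)) = -134*(-4)*2 = -67*(-16) = 1072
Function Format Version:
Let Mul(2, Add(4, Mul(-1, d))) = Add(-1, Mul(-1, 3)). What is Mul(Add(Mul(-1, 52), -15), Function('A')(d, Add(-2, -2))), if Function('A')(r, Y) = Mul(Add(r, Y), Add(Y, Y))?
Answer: 1072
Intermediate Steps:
d = 6 (d = Add(4, Mul(Rational(-1, 2), Add(-1, Mul(-1, 3)))) = Add(4, Mul(Rational(-1, 2), Add(-1, -3))) = Add(4, Mul(Rational(-1, 2), -4)) = Add(4, 2) = 6)
Function('A')(r, Y) = Mul(2, Y, Add(Y, r)) (Function('A')(r, Y) = Mul(Add(Y, r), Mul(2, Y)) = Mul(2, Y, Add(Y, r)))
Mul(Add(Mul(-1, 52), -15), Function('A')(d, Add(-2, -2))) = Mul(Add(Mul(-1, 52), -15), Mul(2, Add(-2, -2), Add(Add(-2, -2), 6))) = Mul(Add(-52, -15), Mul(2, -4, Add(-4, 6))) = Mul(-67, Mul(2, -4, 2)) = Mul(-67, -16) = 1072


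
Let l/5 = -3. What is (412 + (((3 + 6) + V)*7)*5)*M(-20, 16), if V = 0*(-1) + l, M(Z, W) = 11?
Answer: 2222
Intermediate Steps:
l = -15 (l = 5*(-3) = -15)
V = -15 (V = 0*(-1) - 15 = 0 - 15 = -15)
(412 + (((3 + 6) + V)*7)*5)*M(-20, 16) = (412 + (((3 + 6) - 15)*7)*5)*11 = (412 + ((9 - 15)*7)*5)*11 = (412 - 6*7*5)*11 = (412 - 42*5)*11 = (412 - 210)*11 = 202*11 = 2222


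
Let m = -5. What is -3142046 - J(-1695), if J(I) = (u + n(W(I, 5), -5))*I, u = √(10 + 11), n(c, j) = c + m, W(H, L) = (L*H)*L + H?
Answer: -77849171 + 1695*√21 ≈ -7.7841e+7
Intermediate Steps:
W(H, L) = H + H*L² (W(H, L) = (H*L)*L + H = H*L² + H = H + H*L²)
n(c, j) = -5 + c (n(c, j) = c - 5 = -5 + c)
u = √21 ≈ 4.5826
J(I) = I*(-5 + √21 + 26*I) (J(I) = (√21 + (-5 + I*(1 + 5²)))*I = (√21 + (-5 + I*(1 + 25)))*I = (√21 + (-5 + I*26))*I = (√21 + (-5 + 26*I))*I = (-5 + √21 + 26*I)*I = I*(-5 + √21 + 26*I))
-3142046 - J(-1695) = -3142046 - (-1695)*(-5 + √21 + 26*(-1695)) = -3142046 - (-1695)*(-5 + √21 - 44070) = -3142046 - (-1695)*(-44075 + √21) = -3142046 - (74707125 - 1695*√21) = -3142046 + (-74707125 + 1695*√21) = -77849171 + 1695*√21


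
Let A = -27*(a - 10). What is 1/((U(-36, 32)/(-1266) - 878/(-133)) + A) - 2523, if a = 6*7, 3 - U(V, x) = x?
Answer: -364228489179/144363187 ≈ -2523.0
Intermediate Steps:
U(V, x) = 3 - x
a = 42
A = -864 (A = -27*(42 - 10) = -27*32 = -864)
1/((U(-36, 32)/(-1266) - 878/(-133)) + A) - 2523 = 1/(((3 - 1*32)/(-1266) - 878/(-133)) - 864) - 2523 = 1/(((3 - 32)*(-1/1266) - 878*(-1/133)) - 864) - 2523 = 1/((-29*(-1/1266) + 878/133) - 864) - 2523 = 1/((29/1266 + 878/133) - 864) - 2523 = 1/(1115405/168378 - 864) - 2523 = 1/(-144363187/168378) - 2523 = -168378/144363187 - 2523 = -364228489179/144363187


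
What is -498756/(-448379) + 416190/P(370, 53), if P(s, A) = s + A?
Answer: 62273943266/63221439 ≈ 985.01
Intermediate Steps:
P(s, A) = A + s
-498756/(-448379) + 416190/P(370, 53) = -498756/(-448379) + 416190/(53 + 370) = -498756*(-1/448379) + 416190/423 = 498756/448379 + 416190*(1/423) = 498756/448379 + 138730/141 = 62273943266/63221439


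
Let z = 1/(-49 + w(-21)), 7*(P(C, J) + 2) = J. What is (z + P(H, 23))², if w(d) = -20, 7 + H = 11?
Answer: 376996/233289 ≈ 1.6160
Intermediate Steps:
H = 4 (H = -7 + 11 = 4)
P(C, J) = -2 + J/7
z = -1/69 (z = 1/(-49 - 20) = 1/(-69) = -1/69 ≈ -0.014493)
(z + P(H, 23))² = (-1/69 + (-2 + (⅐)*23))² = (-1/69 + (-2 + 23/7))² = (-1/69 + 9/7)² = (614/483)² = 376996/233289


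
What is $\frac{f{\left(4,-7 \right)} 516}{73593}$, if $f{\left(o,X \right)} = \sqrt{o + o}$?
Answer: $\frac{344 \sqrt{2}}{24531} \approx 0.019832$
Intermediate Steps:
$f{\left(o,X \right)} = \sqrt{2} \sqrt{o}$ ($f{\left(o,X \right)} = \sqrt{2 o} = \sqrt{2} \sqrt{o}$)
$\frac{f{\left(4,-7 \right)} 516}{73593} = \frac{\sqrt{2} \sqrt{4} \cdot 516}{73593} = \sqrt{2} \cdot 2 \cdot 516 \cdot \frac{1}{73593} = 2 \sqrt{2} \cdot 516 \cdot \frac{1}{73593} = 1032 \sqrt{2} \cdot \frac{1}{73593} = \frac{344 \sqrt{2}}{24531}$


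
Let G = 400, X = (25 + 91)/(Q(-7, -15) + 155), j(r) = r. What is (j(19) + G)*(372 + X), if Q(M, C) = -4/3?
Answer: 72000960/461 ≈ 1.5618e+5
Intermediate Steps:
Q(M, C) = -4/3 (Q(M, C) = -4*1/3 = -4/3)
X = 348/461 (X = (25 + 91)/(-4/3 + 155) = 116/(461/3) = 116*(3/461) = 348/461 ≈ 0.75488)
(j(19) + G)*(372 + X) = (19 + 400)*(372 + 348/461) = 419*(171840/461) = 72000960/461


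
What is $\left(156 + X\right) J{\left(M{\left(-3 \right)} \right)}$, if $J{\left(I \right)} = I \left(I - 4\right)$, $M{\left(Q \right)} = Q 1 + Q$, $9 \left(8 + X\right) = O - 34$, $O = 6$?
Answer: $\frac{26080}{3} \approx 8693.3$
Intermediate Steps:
$X = - \frac{100}{9}$ ($X = -8 + \frac{6 - 34}{9} = -8 + \frac{1}{9} \left(-28\right) = -8 - \frac{28}{9} = - \frac{100}{9} \approx -11.111$)
$M{\left(Q \right)} = 2 Q$ ($M{\left(Q \right)} = Q + Q = 2 Q$)
$J{\left(I \right)} = I \left(-4 + I\right)$
$\left(156 + X\right) J{\left(M{\left(-3 \right)} \right)} = \left(156 - \frac{100}{9}\right) 2 \left(-3\right) \left(-4 + 2 \left(-3\right)\right) = \frac{1304 \left(- 6 \left(-4 - 6\right)\right)}{9} = \frac{1304 \left(\left(-6\right) \left(-10\right)\right)}{9} = \frac{1304}{9} \cdot 60 = \frac{26080}{3}$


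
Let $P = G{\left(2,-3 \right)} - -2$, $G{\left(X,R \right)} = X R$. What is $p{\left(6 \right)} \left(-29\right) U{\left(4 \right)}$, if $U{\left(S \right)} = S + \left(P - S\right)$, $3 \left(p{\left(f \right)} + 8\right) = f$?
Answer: $-696$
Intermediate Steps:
$p{\left(f \right)} = -8 + \frac{f}{3}$
$G{\left(X,R \right)} = R X$
$P = -4$ ($P = \left(-3\right) 2 - -2 = -6 + 2 = -4$)
$U{\left(S \right)} = -4$ ($U{\left(S \right)} = S - \left(4 + S\right) = -4$)
$p{\left(6 \right)} \left(-29\right) U{\left(4 \right)} = \left(-8 + \frac{1}{3} \cdot 6\right) \left(-29\right) \left(-4\right) = \left(-8 + 2\right) \left(-29\right) \left(-4\right) = \left(-6\right) \left(-29\right) \left(-4\right) = 174 \left(-4\right) = -696$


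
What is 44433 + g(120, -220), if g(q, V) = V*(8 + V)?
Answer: 91073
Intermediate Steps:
44433 + g(120, -220) = 44433 - 220*(8 - 220) = 44433 - 220*(-212) = 44433 + 46640 = 91073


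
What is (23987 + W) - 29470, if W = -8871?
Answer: -14354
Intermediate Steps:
(23987 + W) - 29470 = (23987 - 8871) - 29470 = 15116 - 29470 = -14354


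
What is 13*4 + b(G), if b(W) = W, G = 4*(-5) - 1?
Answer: 31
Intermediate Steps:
G = -21 (G = -20 - 1 = -21)
13*4 + b(G) = 13*4 - 21 = 52 - 21 = 31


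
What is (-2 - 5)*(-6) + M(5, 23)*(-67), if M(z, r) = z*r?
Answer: -7663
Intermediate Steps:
M(z, r) = r*z
(-2 - 5)*(-6) + M(5, 23)*(-67) = (-2 - 5)*(-6) + (23*5)*(-67) = -7*(-6) + 115*(-67) = 42 - 7705 = -7663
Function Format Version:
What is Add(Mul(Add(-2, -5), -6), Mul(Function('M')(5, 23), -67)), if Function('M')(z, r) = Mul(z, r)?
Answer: -7663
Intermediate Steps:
Function('M')(z, r) = Mul(r, z)
Add(Mul(Add(-2, -5), -6), Mul(Function('M')(5, 23), -67)) = Add(Mul(Add(-2, -5), -6), Mul(Mul(23, 5), -67)) = Add(Mul(-7, -6), Mul(115, -67)) = Add(42, -7705) = -7663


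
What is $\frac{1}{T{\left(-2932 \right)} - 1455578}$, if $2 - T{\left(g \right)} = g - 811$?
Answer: $- \frac{1}{1451833} \approx -6.8878 \cdot 10^{-7}$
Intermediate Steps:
$T{\left(g \right)} = 813 - g$ ($T{\left(g \right)} = 2 - \left(g - 811\right) = 2 - \left(-811 + g\right) = 813 - g$)
$\frac{1}{T{\left(-2932 \right)} - 1455578} = \frac{1}{\left(813 - -2932\right) - 1455578} = \frac{1}{\left(813 + 2932\right) + \left(-2935645 + 1480067\right)} = \frac{1}{3745 - 1455578} = \frac{1}{-1451833} = - \frac{1}{1451833}$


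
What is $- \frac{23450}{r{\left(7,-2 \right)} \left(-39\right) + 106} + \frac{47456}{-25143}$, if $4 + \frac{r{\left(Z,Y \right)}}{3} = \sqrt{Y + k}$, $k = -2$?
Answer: $- \frac{89166609173}{2415186294} - \frac{1371825 i}{96058} \approx -36.919 - 14.281 i$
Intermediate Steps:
$r{\left(Z,Y \right)} = -12 + 3 \sqrt{-2 + Y}$ ($r{\left(Z,Y \right)} = -12 + 3 \sqrt{Y - 2} = -12 + 3 \sqrt{-2 + Y}$)
$- \frac{23450}{r{\left(7,-2 \right)} \left(-39\right) + 106} + \frac{47456}{-25143} = - \frac{23450}{\left(-12 + 3 \sqrt{-2 - 2}\right) \left(-39\right) + 106} + \frac{47456}{-25143} = - \frac{23450}{\left(-12 + 3 \sqrt{-4}\right) \left(-39\right) + 106} + 47456 \left(- \frac{1}{25143}\right) = - \frac{23450}{\left(-12 + 3 \cdot 2 i\right) \left(-39\right) + 106} - \frac{47456}{25143} = - \frac{23450}{\left(-12 + 6 i\right) \left(-39\right) + 106} - \frac{47456}{25143} = - \frac{23450}{\left(468 - 234 i\right) + 106} - \frac{47456}{25143} = - \frac{23450}{574 - 234 i} - \frac{47456}{25143} = - 23450 \frac{574 + 234 i}{384232} - \frac{47456}{25143} = - \frac{11725 \left(574 + 234 i\right)}{192116} - \frac{47456}{25143} = - \frac{47456}{25143} - \frac{11725 \left(574 + 234 i\right)}{192116}$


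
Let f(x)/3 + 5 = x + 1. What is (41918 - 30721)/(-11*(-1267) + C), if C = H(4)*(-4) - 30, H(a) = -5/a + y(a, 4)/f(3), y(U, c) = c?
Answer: 33591/41752 ≈ 0.80454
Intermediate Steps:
f(x) = -12 + 3*x (f(x) = -15 + 3*(x + 1) = -15 + 3*(1 + x) = -15 + (3 + 3*x) = -12 + 3*x)
H(a) = -4/3 - 5/a (H(a) = -5/a + 4/(-12 + 3*3) = -5/a + 4/(-12 + 9) = -5/a + 4/(-3) = -5/a + 4*(-1/3) = -5/a - 4/3 = -4/3 - 5/a)
C = -59/3 (C = (-4/3 - 5/4)*(-4) - 30 = -31/12*(-4) - 30 = 31/3 - 30 = -59/3 ≈ -19.667)
(41918 - 30721)/(-11*(-1267) + C) = (41918 - 30721)/(-11*(-1267) - 59/3) = 11197/(13937 - 59/3) = 11197/(41752/3) = 11197*(3/41752) = 33591/41752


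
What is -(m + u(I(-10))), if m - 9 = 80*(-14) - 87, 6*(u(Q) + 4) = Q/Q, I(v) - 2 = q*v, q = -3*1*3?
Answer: 7211/6 ≈ 1201.8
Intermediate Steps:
q = -9 (q = -3*3 = -9)
I(v) = 2 - 9*v
u(Q) = -23/6 (u(Q) = -4 + (Q/Q)/6 = -4 + (⅙)*1 = -4 + ⅙ = -23/6)
m = -1198 (m = 9 + (80*(-14) - 87) = 9 + (-1120 - 87) = 9 - 1207 = -1198)
-(m + u(I(-10))) = -(-1198 - 23/6) = -1*(-7211/6) = 7211/6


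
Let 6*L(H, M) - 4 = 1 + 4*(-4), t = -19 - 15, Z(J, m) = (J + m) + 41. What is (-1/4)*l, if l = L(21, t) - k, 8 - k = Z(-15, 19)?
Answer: -211/24 ≈ -8.7917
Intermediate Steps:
Z(J, m) = 41 + J + m
t = -34
k = -37 (k = 8 - (41 - 15 + 19) = 8 - 1*45 = 8 - 45 = -37)
L(H, M) = -11/6 (L(H, M) = ⅔ + (1 + 4*(-4))/6 = ⅔ + (1 - 16)/6 = ⅔ + (⅙)*(-15) = ⅔ - 5/2 = -11/6)
l = 211/6 (l = -11/6 - 1*(-37) = -11/6 + 37 = 211/6 ≈ 35.167)
(-1/4)*l = (-1/4)*(211/6) = ((¼)*(-1))*(211/6) = -¼*211/6 = -211/24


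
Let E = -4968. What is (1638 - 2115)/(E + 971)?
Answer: 477/3997 ≈ 0.11934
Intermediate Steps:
(1638 - 2115)/(E + 971) = (1638 - 2115)/(-4968 + 971) = -477/(-3997) = -477*(-1/3997) = 477/3997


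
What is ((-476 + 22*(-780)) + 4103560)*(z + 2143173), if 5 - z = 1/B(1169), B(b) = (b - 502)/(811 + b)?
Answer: 5840819148327304/667 ≈ 8.7569e+12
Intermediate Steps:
B(b) = (-502 + b)/(811 + b)
z = 1355/667 (z = 5 - 1/((-502 + 1169)/(811 + 1169)) = 5 - 1/(667/1980) = 5 - 1/((1/1980)*667) = 5 - 1/667/1980 = 5 - 1*1980/667 = 5 - 1980/667 = 1355/667 ≈ 2.0315)
((-476 + 22*(-780)) + 4103560)*(z + 2143173) = ((-476 + 22*(-780)) + 4103560)*(1355/667 + 2143173) = ((-476 - 17160) + 4103560)*(1429497746/667) = (-17636 + 4103560)*(1429497746/667) = 4085924*(1429497746/667) = 5840819148327304/667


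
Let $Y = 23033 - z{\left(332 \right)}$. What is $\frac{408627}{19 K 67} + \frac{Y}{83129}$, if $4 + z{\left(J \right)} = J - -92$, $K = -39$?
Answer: $- \frac{10948695424}{1375701821} \approx -7.9586$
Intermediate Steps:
$z{\left(J \right)} = 88 + J$ ($z{\left(J \right)} = -4 + \left(J - -92\right) = -4 + \left(J + 92\right) = -4 + \left(92 + J\right) = 88 + J$)
$Y = 22613$ ($Y = 23033 - \left(88 + 332\right) = 23033 - 420 = 22613$)
$\frac{408627}{19 K 67} + \frac{Y}{83129} = \frac{408627}{19 \left(-39\right) 67} + \frac{22613}{83129} = \frac{408627}{\left(-741\right) 67} + 22613 \cdot \frac{1}{83129} = \frac{408627}{-49647} + \frac{22613}{83129} = 408627 \left(- \frac{1}{49647}\right) + \frac{22613}{83129} = - \frac{136209}{16549} + \frac{22613}{83129} = - \frac{10948695424}{1375701821}$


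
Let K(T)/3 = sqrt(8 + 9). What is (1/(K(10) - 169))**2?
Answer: (169 - 3*sqrt(17))**(-2) ≈ 4.0761e-5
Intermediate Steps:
K(T) = 3*sqrt(17) (K(T) = 3*sqrt(8 + 9) = 3*sqrt(17))
(1/(K(10) - 169))**2 = (1/(3*sqrt(17) - 169))**2 = (1/(-169 + 3*sqrt(17)))**2 = (-169 + 3*sqrt(17))**(-2)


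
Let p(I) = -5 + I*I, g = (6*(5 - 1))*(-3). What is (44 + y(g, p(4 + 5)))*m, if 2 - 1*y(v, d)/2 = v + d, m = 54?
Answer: 2160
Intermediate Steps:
g = -72 (g = (6*4)*(-3) = 24*(-3) = -72)
p(I) = -5 + I**2
y(v, d) = 4 - 2*d - 2*v (y(v, d) = 4 - 2*(v + d) = 4 - 2*(d + v) = 4 + (-2*d - 2*v) = 4 - 2*d - 2*v)
(44 + y(g, p(4 + 5)))*m = (44 + (4 - 2*(-5 + (4 + 5)**2) - 2*(-72)))*54 = (44 + (4 - 2*(-5 + 9**2) + 144))*54 = (44 + (4 - 2*(-5 + 81) + 144))*54 = (44 + (4 - 2*76 + 144))*54 = (44 + (4 - 152 + 144))*54 = (44 - 4)*54 = 40*54 = 2160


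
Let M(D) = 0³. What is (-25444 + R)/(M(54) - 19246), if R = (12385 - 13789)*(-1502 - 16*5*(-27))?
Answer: 474638/9623 ≈ 49.323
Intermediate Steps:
M(D) = 0
R = -923832 (R = -1404*(-1502 - 80*(-27)) = -1404*(-1502 + 2160) = -1404*658 = -923832)
(-25444 + R)/(M(54) - 19246) = (-25444 - 923832)/(0 - 19246) = -949276/(-19246) = -949276*(-1/19246) = 474638/9623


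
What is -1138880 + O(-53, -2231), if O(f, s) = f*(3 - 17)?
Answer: -1138138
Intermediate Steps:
O(f, s) = -14*f (O(f, s) = f*(-14) = -14*f)
-1138880 + O(-53, -2231) = -1138880 - 14*(-53) = -1138880 + 742 = -1138138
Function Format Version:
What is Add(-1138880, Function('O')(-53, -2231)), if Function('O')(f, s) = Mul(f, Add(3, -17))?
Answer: -1138138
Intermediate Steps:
Function('O')(f, s) = Mul(-14, f) (Function('O')(f, s) = Mul(f, -14) = Mul(-14, f))
Add(-1138880, Function('O')(-53, -2231)) = Add(-1138880, Mul(-14, -53)) = Add(-1138880, 742) = -1138138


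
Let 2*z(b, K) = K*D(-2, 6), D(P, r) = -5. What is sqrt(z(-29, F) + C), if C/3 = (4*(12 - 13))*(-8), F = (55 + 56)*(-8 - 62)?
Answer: 9*sqrt(241) ≈ 139.72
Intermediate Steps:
F = -7770 (F = 111*(-70) = -7770)
C = 96 (C = 3*((4*(12 - 13))*(-8)) = 3*((4*(-1))*(-8)) = 3*(-4*(-8)) = 3*32 = 96)
z(b, K) = -5*K/2 (z(b, K) = (K*(-5))/2 = (-5*K)/2 = -5*K/2)
sqrt(z(-29, F) + C) = sqrt(-5/2*(-7770) + 96) = sqrt(19425 + 96) = sqrt(19521) = 9*sqrt(241)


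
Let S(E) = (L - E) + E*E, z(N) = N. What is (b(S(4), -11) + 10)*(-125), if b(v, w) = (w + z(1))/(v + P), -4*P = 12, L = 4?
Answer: -15000/13 ≈ -1153.8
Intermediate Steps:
P = -3 (P = -1/4*12 = -3)
S(E) = 4 + E**2 - E (S(E) = (4 - E) + E*E = (4 - E) + E**2 = 4 + E**2 - E)
b(v, w) = (1 + w)/(-3 + v) (b(v, w) = (w + 1)/(v - 3) = (1 + w)/(-3 + v))
(b(S(4), -11) + 10)*(-125) = ((1 - 11)/(-3 + (4 + 4**2 - 1*4)) + 10)*(-125) = (-10/(-3 + (4 + 16 - 4)) + 10)*(-125) = (-10/(-3 + 16) + 10)*(-125) = (-10/13 + 10)*(-125) = (120/13)*(-125) = -15000/13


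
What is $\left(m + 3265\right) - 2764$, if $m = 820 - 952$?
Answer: $369$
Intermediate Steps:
$m = -132$
$\left(m + 3265\right) - 2764 = \left(-132 + 3265\right) - 2764 = 3133 - 2764 = 369$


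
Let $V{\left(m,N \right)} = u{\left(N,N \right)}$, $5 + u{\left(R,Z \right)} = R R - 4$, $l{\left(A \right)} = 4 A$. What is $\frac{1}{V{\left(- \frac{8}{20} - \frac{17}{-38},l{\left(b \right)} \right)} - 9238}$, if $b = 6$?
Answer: $- \frac{1}{8671} \approx -0.00011533$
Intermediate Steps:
$u{\left(R,Z \right)} = -9 + R^{2}$ ($u{\left(R,Z \right)} = -5 + \left(R R - 4\right) = -5 + \left(R^{2} - 4\right) = -5 + \left(-4 + R^{2}\right) = -9 + R^{2}$)
$V{\left(m,N \right)} = -9 + N^{2}$
$\frac{1}{V{\left(- \frac{8}{20} - \frac{17}{-38},l{\left(b \right)} \right)} - 9238} = \frac{1}{\left(-9 + \left(4 \cdot 6\right)^{2}\right) - 9238} = \frac{1}{\left(-9 + 24^{2}\right) - 9238} = \frac{1}{\left(-9 + 576\right) - 9238} = \frac{1}{567 - 9238} = \frac{1}{-8671} = - \frac{1}{8671}$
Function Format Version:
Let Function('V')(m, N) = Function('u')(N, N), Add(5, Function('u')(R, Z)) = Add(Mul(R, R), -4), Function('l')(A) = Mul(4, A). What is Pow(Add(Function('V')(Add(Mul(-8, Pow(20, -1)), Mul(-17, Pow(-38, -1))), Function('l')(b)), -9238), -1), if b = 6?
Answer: Rational(-1, 8671) ≈ -0.00011533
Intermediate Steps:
Function('u')(R, Z) = Add(-9, Pow(R, 2)) (Function('u')(R, Z) = Add(-5, Add(Mul(R, R), -4)) = Add(-5, Add(Pow(R, 2), -4)) = Add(-5, Add(-4, Pow(R, 2))) = Add(-9, Pow(R, 2)))
Function('V')(m, N) = Add(-9, Pow(N, 2))
Pow(Add(Function('V')(Add(Mul(-8, Pow(20, -1)), Mul(-17, Pow(-38, -1))), Function('l')(b)), -9238), -1) = Pow(Add(Add(-9, Pow(Mul(4, 6), 2)), -9238), -1) = Pow(Add(Add(-9, Pow(24, 2)), -9238), -1) = Pow(Add(Add(-9, 576), -9238), -1) = Pow(Add(567, -9238), -1) = Pow(-8671, -1) = Rational(-1, 8671)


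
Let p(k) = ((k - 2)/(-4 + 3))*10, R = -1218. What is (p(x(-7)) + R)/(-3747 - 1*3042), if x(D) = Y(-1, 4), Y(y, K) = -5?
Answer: 1148/6789 ≈ 0.16910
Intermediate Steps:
x(D) = -5
p(k) = 20 - 10*k (p(k) = ((-2 + k)/(-1))*10 = ((-2 + k)*(-1))*10 = (2 - k)*10 = 20 - 10*k)
(p(x(-7)) + R)/(-3747 - 1*3042) = ((20 - 10*(-5)) - 1218)/(-3747 - 1*3042) = ((20 + 50) - 1218)/(-3747 - 3042) = (70 - 1218)/(-6789) = -1148*(-1/6789) = 1148/6789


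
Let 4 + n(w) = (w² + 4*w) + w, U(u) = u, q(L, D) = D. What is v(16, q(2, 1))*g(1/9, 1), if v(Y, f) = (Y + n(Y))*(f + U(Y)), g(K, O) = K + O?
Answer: 19720/3 ≈ 6573.3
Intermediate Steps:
n(w) = -4 + w² + 5*w (n(w) = -4 + ((w² + 4*w) + w) = -4 + (w² + 5*w) = -4 + w² + 5*w)
v(Y, f) = (Y + f)*(-4 + Y² + 6*Y) (v(Y, f) = (Y + (-4 + Y² + 5*Y))*(f + Y) = (-4 + Y² + 6*Y)*(Y + f) = (Y + f)*(-4 + Y² + 6*Y))
v(16, q(2, 1))*g(1/9, 1) = (16³ - 4*16 - 4*1 + 6*16² + 1*16² + 6*16*1)*(1/9 + 1) = (4096 - 64 - 4 + 6*256 + 1*256 + 96)*(⅑ + 1) = (4096 - 64 - 4 + 1536 + 256 + 96)*(10/9) = 5916*(10/9) = 19720/3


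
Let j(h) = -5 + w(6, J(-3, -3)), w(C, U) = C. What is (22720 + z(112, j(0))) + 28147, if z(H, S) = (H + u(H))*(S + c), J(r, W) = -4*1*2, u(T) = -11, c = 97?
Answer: 60765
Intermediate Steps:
J(r, W) = -8 (J(r, W) = -4*2 = -8)
j(h) = 1 (j(h) = -5 + 6 = 1)
z(H, S) = (-11 + H)*(97 + S) (z(H, S) = (H - 11)*(S + 97) = (-11 + H)*(97 + S))
(22720 + z(112, j(0))) + 28147 = (22720 + (-1067 - 11*1 + 97*112 + 112*1)) + 28147 = (22720 + (-1067 - 11 + 10864 + 112)) + 28147 = (22720 + 9898) + 28147 = 32618 + 28147 = 60765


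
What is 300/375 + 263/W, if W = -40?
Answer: -231/40 ≈ -5.7750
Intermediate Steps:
300/375 + 263/W = 300/375 + 263/(-40) = 300*(1/375) + 263*(-1/40) = 4/5 - 263/40 = -231/40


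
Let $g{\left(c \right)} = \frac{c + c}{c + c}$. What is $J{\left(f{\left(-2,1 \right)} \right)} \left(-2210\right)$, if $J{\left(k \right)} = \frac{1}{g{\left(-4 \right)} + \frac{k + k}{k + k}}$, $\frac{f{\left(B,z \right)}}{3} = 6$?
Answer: $-1105$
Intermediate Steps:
$f{\left(B,z \right)} = 18$ ($f{\left(B,z \right)} = 3 \cdot 6 = 18$)
$g{\left(c \right)} = 1$ ($g{\left(c \right)} = \frac{2 c}{2 c} = 2 c \frac{1}{2 c} = 1$)
$J{\left(k \right)} = \frac{1}{2}$ ($J{\left(k \right)} = \frac{1}{1 + \frac{k + k}{k + k}} = \frac{1}{1 + \frac{2 k}{2 k}} = \frac{1}{1 + 2 k \frac{1}{2 k}} = \frac{1}{1 + 1} = \frac{1}{2}$)
$J{\left(f{\left(-2,1 \right)} \right)} \left(-2210\right) = \frac{1}{2} \left(-2210\right) = -1105$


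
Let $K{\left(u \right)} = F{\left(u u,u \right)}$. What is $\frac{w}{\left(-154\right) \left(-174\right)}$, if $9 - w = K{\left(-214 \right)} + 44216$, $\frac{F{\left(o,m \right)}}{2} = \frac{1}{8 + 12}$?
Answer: $- \frac{21051}{12760} \approx -1.6498$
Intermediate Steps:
$F{\left(o,m \right)} = \frac{1}{10}$ ($F{\left(o,m \right)} = \frac{2}{8 + 12} = \frac{2}{20} = 2 \cdot \frac{1}{20} = \frac{1}{10}$)
$K{\left(u \right)} = \frac{1}{10}$
$w = - \frac{442071}{10}$ ($w = 9 - \left(\frac{1}{10} + 44216\right) = 9 - \frac{442161}{10} = - \frac{442071}{10} \approx -44207.0$)
$\frac{w}{\left(-154\right) \left(-174\right)} = - \frac{442071}{10 \left(\left(-154\right) \left(-174\right)\right)} = - \frac{442071}{10 \cdot 26796} = \left(- \frac{442071}{10}\right) \frac{1}{26796} = - \frac{21051}{12760}$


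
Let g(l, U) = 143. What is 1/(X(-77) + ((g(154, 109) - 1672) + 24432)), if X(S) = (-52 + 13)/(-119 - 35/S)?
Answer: 1304/29865941 ≈ 4.3662e-5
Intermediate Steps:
X(S) = -39/(-119 - 35/S)
1/(X(-77) + ((g(154, 109) - 1672) + 24432)) = 1/((39/7)*(-77)/(5 + 17*(-77)) + ((143 - 1672) + 24432)) = 1/((39/7)*(-77)/(5 - 1309) + (-1529 + 24432)) = 1/((39/7)*(-77)/(-1304) + 22903) = 1/((39/7)*(-77)*(-1/1304) + 22903) = 1/(429/1304 + 22903) = 1/(29865941/1304) = 1304/29865941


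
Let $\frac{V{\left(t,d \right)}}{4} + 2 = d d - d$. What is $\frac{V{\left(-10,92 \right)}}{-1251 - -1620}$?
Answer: $\frac{3720}{41} \approx 90.732$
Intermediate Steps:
$V{\left(t,d \right)} = -8 - 4 d + 4 d^{2}$ ($V{\left(t,d \right)} = -8 + 4 \left(d d - d\right) = -8 + 4 \left(d^{2} - d\right) = -8 + \left(- 4 d + 4 d^{2}\right) = -8 - 4 d + 4 d^{2}$)
$\frac{V{\left(-10,92 \right)}}{-1251 - -1620} = \frac{-8 - 368 + 4 \cdot 92^{2}}{-1251 - -1620} = \frac{-8 - 368 + 4 \cdot 8464}{-1251 + 1620} = \frac{-8 - 368 + 33856}{369} = 33480 \cdot \frac{1}{369} = \frac{3720}{41}$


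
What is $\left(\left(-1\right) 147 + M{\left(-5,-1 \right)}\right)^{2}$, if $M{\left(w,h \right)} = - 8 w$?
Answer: $11449$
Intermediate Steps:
$\left(\left(-1\right) 147 + M{\left(-5,-1 \right)}\right)^{2} = \left(\left(-1\right) 147 - -40\right)^{2} = \left(-147 + 40\right)^{2} = \left(-107\right)^{2} = 11449$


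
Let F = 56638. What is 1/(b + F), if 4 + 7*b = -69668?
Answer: 7/326794 ≈ 2.1420e-5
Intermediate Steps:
b = -69672/7 (b = -4/7 + (1/7)*(-69668) = -4/7 - 69668/7 = -69672/7 ≈ -9953.1)
1/(b + F) = 1/(-69672/7 + 56638) = 1/(326794/7) = 7/326794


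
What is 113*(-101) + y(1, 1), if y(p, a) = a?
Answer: -11412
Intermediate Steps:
113*(-101) + y(1, 1) = 113*(-101) + 1 = -11413 + 1 = -11412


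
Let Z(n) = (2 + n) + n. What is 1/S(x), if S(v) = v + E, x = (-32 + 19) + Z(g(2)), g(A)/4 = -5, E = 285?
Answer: 1/234 ≈ 0.0042735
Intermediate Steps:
g(A) = -20 (g(A) = 4*(-5) = -20)
Z(n) = 2 + 2*n
x = -51 (x = (-32 + 19) + (2 + 2*(-20)) = -13 + (2 - 40) = -13 - 38 = -51)
S(v) = 285 + v (S(v) = v + 285 = 285 + v)
1/S(x) = 1/(285 - 51) = 1/234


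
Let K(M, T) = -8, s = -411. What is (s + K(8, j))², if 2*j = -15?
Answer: 175561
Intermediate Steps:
j = -15/2 (j = (½)*(-15) = -15/2 ≈ -7.5000)
(s + K(8, j))² = (-411 - 8)² = (-419)² = 175561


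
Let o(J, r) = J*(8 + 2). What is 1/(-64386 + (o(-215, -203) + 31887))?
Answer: -1/34649 ≈ -2.8861e-5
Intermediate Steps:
o(J, r) = 10*J (o(J, r) = J*10 = 10*J)
1/(-64386 + (o(-215, -203) + 31887)) = 1/(-64386 + (10*(-215) + 31887)) = 1/(-64386 + (-2150 + 31887)) = 1/(-64386 + 29737) = 1/(-34649) = -1/34649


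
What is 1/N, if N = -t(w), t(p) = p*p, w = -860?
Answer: -1/739600 ≈ -1.3521e-6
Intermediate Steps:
t(p) = p²
N = -739600 (N = -1*(-860)² = -1*739600 = -739600)
1/N = 1/(-739600) = -1/739600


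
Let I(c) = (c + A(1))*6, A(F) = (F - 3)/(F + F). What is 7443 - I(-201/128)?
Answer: 477339/64 ≈ 7458.4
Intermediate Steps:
A(F) = (-3 + F)/(2*F) (A(F) = (-3 + F)/((2*F)) = (-3 + F)*(1/(2*F)) = (-3 + F)/(2*F))
I(c) = -6 + 6*c (I(c) = (c + (½)*(-3 + 1)/1)*6 = (c + (½)*1*(-2))*6 = (c - 1)*6 = (-1 + c)*6 = -6 + 6*c)
7443 - I(-201/128) = 7443 - (-6 + 6*(-201/128)) = 7443 - (-6 - 603/64) = 7443 - 1*(-987/64) = 7443 + 987/64 = 477339/64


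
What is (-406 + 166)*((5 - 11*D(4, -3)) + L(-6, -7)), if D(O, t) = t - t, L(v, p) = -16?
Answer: 2640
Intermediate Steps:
D(O, t) = 0
(-406 + 166)*((5 - 11*D(4, -3)) + L(-6, -7)) = (-406 + 166)*((5 - 11*0) - 16) = -240*((5 + 0) - 16) = -240*(5 - 16) = -240*(-11) = 2640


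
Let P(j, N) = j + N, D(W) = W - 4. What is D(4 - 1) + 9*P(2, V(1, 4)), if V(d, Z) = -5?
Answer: -28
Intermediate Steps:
D(W) = -4 + W
P(j, N) = N + j
D(4 - 1) + 9*P(2, V(1, 4)) = (-4 + (4 - 1)) + 9*(-5 + 2) = (-4 + 3) + 9*(-3) = -1 - 27 = -28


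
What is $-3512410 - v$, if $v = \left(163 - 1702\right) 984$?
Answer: $-1998034$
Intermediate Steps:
$v = -1514376$ ($v = \left(-1539\right) 984 = -1514376$)
$-3512410 - v = -3512410 - -1514376 = -3512410 + 1514376 = -1998034$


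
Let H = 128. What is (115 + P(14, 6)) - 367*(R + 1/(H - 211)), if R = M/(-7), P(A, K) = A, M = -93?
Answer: -2755355/581 ≈ -4742.4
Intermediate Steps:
R = 93/7 (R = -93/(-7) = -93*(-⅐) = 93/7 ≈ 13.286)
(115 + P(14, 6)) - 367*(R + 1/(H - 211)) = (115 + 14) - 367*(93/7 + 1/(128 - 211)) = 129 - 367*(93/7 + 1/(-83)) = 129 - 367*(93/7 - 1/83) = 129 - 367*7712/581 = 129 - 2830304/581 = -2755355/581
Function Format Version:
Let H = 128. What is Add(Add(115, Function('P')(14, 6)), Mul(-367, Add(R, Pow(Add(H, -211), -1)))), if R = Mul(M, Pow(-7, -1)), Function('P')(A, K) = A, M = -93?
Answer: Rational(-2755355, 581) ≈ -4742.4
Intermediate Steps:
R = Rational(93, 7) (R = Mul(-93, Pow(-7, -1)) = Mul(-93, Rational(-1, 7)) = Rational(93, 7) ≈ 13.286)
Add(Add(115, Function('P')(14, 6)), Mul(-367, Add(R, Pow(Add(H, -211), -1)))) = Add(Add(115, 14), Mul(-367, Add(Rational(93, 7), Pow(Add(128, -211), -1)))) = Add(129, Mul(-367, Add(Rational(93, 7), Pow(-83, -1)))) = Add(129, Mul(-367, Add(Rational(93, 7), Rational(-1, 83)))) = Add(129, Mul(-367, Rational(7712, 581))) = Add(129, Rational(-2830304, 581)) = Rational(-2755355, 581)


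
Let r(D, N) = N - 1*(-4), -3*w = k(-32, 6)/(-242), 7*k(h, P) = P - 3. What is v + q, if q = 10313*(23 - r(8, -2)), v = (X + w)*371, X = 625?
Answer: 108524469/242 ≈ 4.4845e+5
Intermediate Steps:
k(h, P) = -3/7 + P/7 (k(h, P) = (P - 3)/7 = (-3 + P)/7 = -3/7 + P/7)
w = 1/1694 (w = -(-3/7 + (⅐)*6)/(3*(-242)) = -(-3/7 + 6/7)*(-1)/(3*242) = -(-1)/(7*242) = -⅓*(-3/1694) = 1/1694 ≈ 0.00059032)
r(D, N) = 4 + N (r(D, N) = N + 4 = 4 + N)
v = 56113803/242 (v = (625 + 1/1694)*371 = (1058751/1694)*371 = 56113803/242 ≈ 2.3188e+5)
q = 216573 (q = 10313*(23 - (4 - 2)) = 10313*(23 - 1*2) = 10313*(23 - 2) = 10313*21 = 216573)
v + q = 56113803/242 + 216573 = 108524469/242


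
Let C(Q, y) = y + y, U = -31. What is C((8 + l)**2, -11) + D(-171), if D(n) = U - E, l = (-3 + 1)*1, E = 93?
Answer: -146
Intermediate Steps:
l = -2 (l = -2*1 = -2)
C(Q, y) = 2*y
D(n) = -124 (D(n) = -31 - 1*93 = -31 - 93 = -124)
C((8 + l)**2, -11) + D(-171) = 2*(-11) - 124 = -22 - 124 = -146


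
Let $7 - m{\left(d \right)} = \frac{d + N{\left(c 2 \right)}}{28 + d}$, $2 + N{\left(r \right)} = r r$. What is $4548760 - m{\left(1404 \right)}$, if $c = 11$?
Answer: $\frac{3256908091}{716} \approx 4.5488 \cdot 10^{6}$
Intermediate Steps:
$N{\left(r \right)} = -2 + r^{2}$ ($N{\left(r \right)} = -2 + r r = -2 + r^{2}$)
$m{\left(d \right)} = 7 - \frac{482 + d}{28 + d}$ ($m{\left(d \right)} = 7 - \frac{d - \left(2 - \left(11 \cdot 2\right)^{2}\right)}{28 + d} = 7 - \frac{d - \left(2 - 22^{2}\right)}{28 + d} = 7 - \frac{d + \left(-2 + 484\right)}{28 + d} = 7 - \frac{d + 482}{28 + d} = 7 - \frac{482 + d}{28 + d}$)
$4548760 - m{\left(1404 \right)} = 4548760 - \frac{2 \left(-143 + 3 \cdot 1404\right)}{28 + 1404} = 4548760 - \frac{2 \left(-143 + 4212\right)}{1432} = 4548760 - 2 \cdot \frac{1}{1432} \cdot 4069 = 4548760 - \frac{4069}{716} = \frac{3256908091}{716}$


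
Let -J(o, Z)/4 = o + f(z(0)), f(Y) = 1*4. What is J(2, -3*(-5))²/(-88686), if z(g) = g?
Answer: -32/4927 ≈ -0.0064948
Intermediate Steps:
f(Y) = 4
J(o, Z) = -16 - 4*o (J(o, Z) = -4*(o + 4) = -4*(4 + o) = -16 - 4*o)
J(2, -3*(-5))²/(-88686) = (-16 - 4*2)²/(-88686) = (-16 - 8)²*(-1/88686) = (-24)²*(-1/88686) = 576*(-1/88686) = -32/4927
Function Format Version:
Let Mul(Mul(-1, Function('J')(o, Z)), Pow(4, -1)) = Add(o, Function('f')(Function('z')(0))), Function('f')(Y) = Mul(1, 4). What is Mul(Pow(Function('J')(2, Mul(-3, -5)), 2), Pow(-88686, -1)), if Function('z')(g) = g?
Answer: Rational(-32, 4927) ≈ -0.0064948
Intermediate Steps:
Function('f')(Y) = 4
Function('J')(o, Z) = Add(-16, Mul(-4, o)) (Function('J')(o, Z) = Mul(-4, Add(o, 4)) = Mul(-4, Add(4, o)) = Add(-16, Mul(-4, o)))
Mul(Pow(Function('J')(2, Mul(-3, -5)), 2), Pow(-88686, -1)) = Mul(Pow(Add(-16, Mul(-4, 2)), 2), Pow(-88686, -1)) = Mul(Pow(Add(-16, -8), 2), Rational(-1, 88686)) = Mul(Pow(-24, 2), Rational(-1, 88686)) = Mul(576, Rational(-1, 88686)) = Rational(-32, 4927)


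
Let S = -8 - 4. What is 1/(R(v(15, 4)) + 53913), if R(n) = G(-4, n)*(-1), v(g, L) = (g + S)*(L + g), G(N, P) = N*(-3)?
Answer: 1/53901 ≈ 1.8553e-5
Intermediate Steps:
S = -12
G(N, P) = -3*N
v(g, L) = (-12 + g)*(L + g) (v(g, L) = (g - 12)*(L + g) = (-12 + g)*(L + g))
R(n) = -12 (R(n) = -3*(-4)*(-1) = 12*(-1) = -12)
1/(R(v(15, 4)) + 53913) = 1/(-12 + 53913) = 1/53901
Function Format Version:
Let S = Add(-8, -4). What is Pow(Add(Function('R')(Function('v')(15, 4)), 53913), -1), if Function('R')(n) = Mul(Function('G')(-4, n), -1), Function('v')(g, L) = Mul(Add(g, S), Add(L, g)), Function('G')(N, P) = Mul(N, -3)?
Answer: Rational(1, 53901) ≈ 1.8553e-5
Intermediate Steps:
S = -12
Function('G')(N, P) = Mul(-3, N)
Function('v')(g, L) = Mul(Add(-12, g), Add(L, g)) (Function('v')(g, L) = Mul(Add(g, -12), Add(L, g)) = Mul(Add(-12, g), Add(L, g)))
Function('R')(n) = -12 (Function('R')(n) = Mul(Mul(-3, -4), -1) = Mul(12, -1) = -12)
Pow(Add(Function('R')(Function('v')(15, 4)), 53913), -1) = Pow(Add(-12, 53913), -1) = Pow(53901, -1) = Rational(1, 53901)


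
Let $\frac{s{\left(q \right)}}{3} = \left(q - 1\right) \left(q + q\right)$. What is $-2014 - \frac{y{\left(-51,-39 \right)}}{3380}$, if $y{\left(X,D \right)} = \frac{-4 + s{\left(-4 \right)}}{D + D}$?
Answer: $- \frac{132742711}{65910} \approx -2014.0$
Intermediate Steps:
$s{\left(q \right)} = 6 q \left(-1 + q\right)$ ($s{\left(q \right)} = 3 \left(q - 1\right) \left(q + q\right) = 3 \left(-1 + q\right) 2 q = 3 \cdot 2 q \left(-1 + q\right) = 6 q \left(-1 + q\right)$)
$y{\left(X,D \right)} = \frac{58}{D}$ ($y{\left(X,D \right)} = \frac{-4 + 6 \left(-4\right) \left(-1 - 4\right)}{D + D} = \frac{-4 + 6 \left(-4\right) \left(-5\right)}{2 D} = \left(-4 + 120\right) \frac{1}{2 D} = 116 \frac{1}{2 D} = \frac{58}{D}$)
$-2014 - \frac{y{\left(-51,-39 \right)}}{3380} = -2014 - \frac{58 \frac{1}{-39}}{3380} = -2014 - 58 \left(- \frac{1}{39}\right) \frac{1}{3380} = -2014 - \left(- \frac{58}{39}\right) \frac{1}{3380} = -2014 - - \frac{29}{65910} = -2014 + \frac{29}{65910} = - \frac{132742711}{65910}$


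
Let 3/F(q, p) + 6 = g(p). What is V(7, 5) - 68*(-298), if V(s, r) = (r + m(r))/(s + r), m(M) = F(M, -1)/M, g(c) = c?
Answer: 2127763/105 ≈ 20264.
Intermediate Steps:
F(q, p) = 3/(-6 + p)
m(M) = -3/(7*M) (m(M) = (3/(-6 - 1))/M = (3/(-7))/M = (3*(-⅐))/M = -3/(7*M))
V(s, r) = (r - 3/(7*r))/(r + s) (V(s, r) = (r - 3/(7*r))/(s + r) = (r - 3/(7*r))/(r + s))
V(7, 5) - 68*(-298) = (-3/7 + 5²)/(5*(5 + 7)) - 68*(-298) = (⅕)*(-3/7 + 25)/12 + 20264 = (⅕)*(1/12)*(172/7) + 20264 = 43/105 + 20264 = 2127763/105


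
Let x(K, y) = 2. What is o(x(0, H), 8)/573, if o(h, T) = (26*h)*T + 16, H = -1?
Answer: 144/191 ≈ 0.75393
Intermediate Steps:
o(h, T) = 16 + 26*T*h (o(h, T) = 26*T*h + 16 = 16 + 26*T*h)
o(x(0, H), 8)/573 = (16 + 26*8*2)/573 = (16 + 416)*(1/573) = 432*(1/573) = 144/191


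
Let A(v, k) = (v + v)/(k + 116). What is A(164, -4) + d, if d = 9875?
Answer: 138291/14 ≈ 9877.9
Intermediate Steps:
A(v, k) = 2*v/(116 + k) (A(v, k) = (2*v)/(116 + k) = 2*v/(116 + k))
A(164, -4) + d = 2*164/(116 - 4) + 9875 = 2*164/112 + 9875 = 2*164*(1/112) + 9875 = 41/14 + 9875 = 138291/14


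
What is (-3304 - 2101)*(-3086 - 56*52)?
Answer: 32419190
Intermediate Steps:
(-3304 - 2101)*(-3086 - 56*52) = -5405*(-3086 - 2912) = -5405*(-5998) = 32419190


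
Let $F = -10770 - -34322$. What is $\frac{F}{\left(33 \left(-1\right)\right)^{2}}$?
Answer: $\frac{23552}{1089} \approx 21.627$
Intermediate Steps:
$F = 23552$ ($F = -10770 + 34322 = 23552$)
$\frac{F}{\left(33 \left(-1\right)\right)^{2}} = \frac{23552}{\left(33 \left(-1\right)\right)^{2}} = \frac{23552}{\left(-33\right)^{2}} = \frac{23552}{1089}$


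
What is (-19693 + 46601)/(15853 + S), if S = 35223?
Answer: 6727/12769 ≈ 0.52682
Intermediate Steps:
(-19693 + 46601)/(15853 + S) = (-19693 + 46601)/(15853 + 35223) = 26908/51076 = 26908*(1/51076) = 6727/12769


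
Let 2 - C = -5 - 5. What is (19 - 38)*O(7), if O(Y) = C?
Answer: -228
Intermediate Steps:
C = 12 (C = 2 - (-5 - 5) = 2 - 1*(-10) = 2 + 10 = 12)
O(Y) = 12
(19 - 38)*O(7) = (19 - 38)*12 = -19*12 = -228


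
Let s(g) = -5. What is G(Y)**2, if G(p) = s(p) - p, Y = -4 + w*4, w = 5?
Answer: 441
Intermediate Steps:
Y = 16 (Y = -4 + 5*4 = -4 + 20 = 16)
G(p) = -5 - p
G(Y)**2 = (-5 - 1*16)**2 = (-5 - 16)**2 = (-21)**2 = 441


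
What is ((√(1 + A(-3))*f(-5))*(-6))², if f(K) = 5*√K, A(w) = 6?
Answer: -31500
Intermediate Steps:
((√(1 + A(-3))*f(-5))*(-6))² = ((√(1 + 6)*(5*√(-5)))*(-6))² = ((√7*(5*(I*√5)))*(-6))² = ((√7*(5*I*√5))*(-6))² = ((5*I*√35)*(-6))² = (-30*I*√35)² = -31500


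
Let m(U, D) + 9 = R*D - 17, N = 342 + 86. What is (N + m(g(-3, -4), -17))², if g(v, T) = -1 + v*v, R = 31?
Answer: 15625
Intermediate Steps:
N = 428
g(v, T) = -1 + v²
m(U, D) = -26 + 31*D (m(U, D) = -9 + (31*D - 17) = -9 + (-17 + 31*D) = -26 + 31*D)
(N + m(g(-3, -4), -17))² = (428 + (-26 + 31*(-17)))² = (428 + (-26 - 527))² = (428 - 553)² = (-125)² = 15625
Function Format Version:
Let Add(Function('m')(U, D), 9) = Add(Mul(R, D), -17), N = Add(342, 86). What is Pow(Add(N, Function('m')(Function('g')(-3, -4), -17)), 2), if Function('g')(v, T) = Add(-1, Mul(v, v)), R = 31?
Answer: 15625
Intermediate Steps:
N = 428
Function('g')(v, T) = Add(-1, Pow(v, 2))
Function('m')(U, D) = Add(-26, Mul(31, D)) (Function('m')(U, D) = Add(-9, Add(Mul(31, D), -17)) = Add(-9, Add(-17, Mul(31, D))) = Add(-26, Mul(31, D)))
Pow(Add(N, Function('m')(Function('g')(-3, -4), -17)), 2) = Pow(Add(428, Add(-26, Mul(31, -17))), 2) = Pow(Add(428, Add(-26, -527)), 2) = Pow(Add(428, -553), 2) = Pow(-125, 2) = 15625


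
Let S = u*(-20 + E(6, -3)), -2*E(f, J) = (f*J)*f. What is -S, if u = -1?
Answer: 34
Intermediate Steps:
E(f, J) = -J*f²/2 (E(f, J) = -f*J*f/2 = -J*f*f/2 = -J*f²/2)
S = -34 (S = -(-20 - ½*(-3)*6²) = -(-20 - ½*(-3)*36) = -(-20 + 54) = -1*34 = -34)
-S = -1*(-34) = 34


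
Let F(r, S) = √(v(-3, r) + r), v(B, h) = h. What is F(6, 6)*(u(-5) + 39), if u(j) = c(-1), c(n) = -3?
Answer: 72*√3 ≈ 124.71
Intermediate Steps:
u(j) = -3
F(r, S) = √2*√r (F(r, S) = √(r + r) = √(2*r) = √2*√r)
F(6, 6)*(u(-5) + 39) = (√2*√6)*(-3 + 39) = (2*√3)*36 = 72*√3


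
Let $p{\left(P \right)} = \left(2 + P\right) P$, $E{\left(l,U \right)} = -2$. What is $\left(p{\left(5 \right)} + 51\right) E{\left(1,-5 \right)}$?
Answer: $-172$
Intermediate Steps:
$p{\left(P \right)} = P \left(2 + P\right)$
$\left(p{\left(5 \right)} + 51\right) E{\left(1,-5 \right)} = \left(5 \left(2 + 5\right) + 51\right) \left(-2\right) = \left(5 \cdot 7 + 51\right) \left(-2\right) = \left(35 + 51\right) \left(-2\right) = 86 \left(-2\right) = -172$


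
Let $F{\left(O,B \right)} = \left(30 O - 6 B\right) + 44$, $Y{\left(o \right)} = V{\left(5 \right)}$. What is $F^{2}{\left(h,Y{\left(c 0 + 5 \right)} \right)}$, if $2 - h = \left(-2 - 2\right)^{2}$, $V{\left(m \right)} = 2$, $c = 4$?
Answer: $150544$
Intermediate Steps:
$Y{\left(o \right)} = 2$
$h = -14$ ($h = 2 - \left(-2 - 2\right)^{2} = 2 - \left(-4\right)^{2} = 2 - 16 = -14$)
$F{\left(O,B \right)} = 44 - 6 B + 30 O$ ($F{\left(O,B \right)} = \left(- 6 B + 30 O\right) + 44 = 44 - 6 B + 30 O$)
$F^{2}{\left(h,Y{\left(c 0 + 5 \right)} \right)} = \left(44 - 12 + 30 \left(-14\right)\right)^{2} = \left(44 - 12 - 420\right)^{2} = \left(-388\right)^{2} = 150544$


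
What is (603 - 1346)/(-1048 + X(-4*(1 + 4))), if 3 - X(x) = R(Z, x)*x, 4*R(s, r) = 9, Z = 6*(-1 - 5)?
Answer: 743/1000 ≈ 0.74300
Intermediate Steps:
Z = -36 (Z = 6*(-6) = -36)
R(s, r) = 9/4 (R(s, r) = (¼)*9 = 9/4)
X(x) = 3 - 9*x/4
(603 - 1346)/(-1048 + X(-4*(1 + 4))) = (603 - 1346)/(-1048 + (3 - (-9)*(1 + 4))) = -743/(-1048 + (3 - (-9)*5)) = -743/(-1048 + (3 - 9/4*(-20))) = -743/(-1048 + (3 + 45)) = -743/(-1048 + 48) = -743/(-1000) = -743*(-1/1000) = 743/1000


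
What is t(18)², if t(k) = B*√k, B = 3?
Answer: 162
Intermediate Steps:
t(k) = 3*√k
t(18)² = (3*√18)² = (3*(3*√2))² = (9*√2)² = 162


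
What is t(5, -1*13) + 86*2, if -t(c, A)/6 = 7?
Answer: 130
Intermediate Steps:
t(c, A) = -42 (t(c, A) = -6*7 = -42)
t(5, -1*13) + 86*2 = -42 + 86*2 = -42 + 172 = 130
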